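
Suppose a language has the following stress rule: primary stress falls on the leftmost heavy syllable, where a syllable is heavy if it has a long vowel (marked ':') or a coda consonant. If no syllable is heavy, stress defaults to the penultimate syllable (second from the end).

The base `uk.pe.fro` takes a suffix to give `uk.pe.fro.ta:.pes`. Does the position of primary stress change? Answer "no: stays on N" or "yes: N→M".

no: stays on 1

Base `uk.pe.fro` (3 syllables):
  Weights: 1 uk H, 2 pe L, 3 fro L.
  Heavy syllables in the domain: 1. The leftmost is syllable 1 (uk).
  → primary stress on syllable 1.
Suffixed `uk.pe.fro.ta:.pes` (5 syllables):
  Weights: 1 uk H, 2 pe L, 3 fro L, 4 ta: H, 5 pes H.
  Heavy syllables in the domain: 1, 4, 5. The leftmost is syllable 1 (uk).
  → primary stress on syllable 1.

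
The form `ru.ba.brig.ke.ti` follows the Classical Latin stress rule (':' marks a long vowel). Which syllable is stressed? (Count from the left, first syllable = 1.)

Classical Latin: stress the penult if heavy (long vowel or closed), else the antepenult.
Weights: 3 brig H, 4 ke L, 5 ti L.
The penult (syllable 4, ke) is light, so stress falls on the antepenult (syllable 3, brig).
Stress on syllable 3: ru.ba.ˈbrig.ke.ti.

3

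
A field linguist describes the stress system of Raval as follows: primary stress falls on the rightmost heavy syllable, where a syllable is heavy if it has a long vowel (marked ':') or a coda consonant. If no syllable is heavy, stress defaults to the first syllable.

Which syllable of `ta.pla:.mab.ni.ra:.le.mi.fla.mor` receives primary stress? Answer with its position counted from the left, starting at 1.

Weights: 1 ta L, 2 pla: H, 3 mab H, 4 ni L, 5 ra: H, 6 le L, 7 mi L, 8 fla L, 9 mor H.
Heavy syllables in the domain: 2, 3, 5, 9. The rightmost is syllable 9 (mor).
Primary stress: syllable 9 → ta.pla:.mab.ni.ra:.le.mi.fla.ˈmor.

9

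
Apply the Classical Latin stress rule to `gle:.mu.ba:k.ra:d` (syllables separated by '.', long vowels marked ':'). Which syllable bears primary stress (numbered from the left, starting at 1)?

Classical Latin: stress the penult if heavy (long vowel or closed), else the antepenult.
Weights: 2 mu L, 3 ba:k H, 4 ra:d H.
The penult (syllable 3, ba:k) is heavy, so it takes stress.
Stress on syllable 3: gle:.mu.ˈba:k.ra:d.

3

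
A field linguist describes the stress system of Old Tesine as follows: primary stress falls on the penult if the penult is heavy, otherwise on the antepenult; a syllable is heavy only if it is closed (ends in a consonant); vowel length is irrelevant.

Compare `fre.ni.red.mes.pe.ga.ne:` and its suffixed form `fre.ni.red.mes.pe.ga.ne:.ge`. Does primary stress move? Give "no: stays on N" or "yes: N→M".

yes: 5→6

Base `fre.ni.red.mes.pe.ga.ne:` (7 syllables):
  Weights: 5 pe L, 6 ga L, 7 ne: L.
  The penult (syllable 6, ga) is light, so stress falls on the antepenult (syllable 5, pe).
  → primary stress on syllable 5.
Suffixed `fre.ni.red.mes.pe.ga.ne:.ge` (8 syllables):
  Weights: 6 ga L, 7 ne: L, 8 ge L.
  The penult (syllable 7, ne:) is light, so stress falls on the antepenult (syllable 6, ga).
  → primary stress on syllable 6.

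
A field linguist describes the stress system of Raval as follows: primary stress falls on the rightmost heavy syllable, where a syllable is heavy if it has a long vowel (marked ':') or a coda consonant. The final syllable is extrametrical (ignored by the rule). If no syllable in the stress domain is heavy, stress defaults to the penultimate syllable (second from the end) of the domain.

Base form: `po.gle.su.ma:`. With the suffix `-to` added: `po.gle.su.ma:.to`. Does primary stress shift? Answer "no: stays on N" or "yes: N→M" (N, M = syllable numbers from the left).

Base `po.gle.su.ma:` (4 syllables):
  The final syllable (4, ma:) is extrametrical; the stress domain is syllables 1–3.
  Weights: 1 po L, 2 gle L, 3 su L.
  No heavy syllable in the domain; default to the penultimate syllable (second from the end) of the domain = syllable 2.
  → primary stress on syllable 2.
Suffixed `po.gle.su.ma:.to` (5 syllables):
  The final syllable (5, to) is extrametrical; the stress domain is syllables 1–4.
  Weights: 1 po L, 2 gle L, 3 su L, 4 ma: H.
  Heavy syllables in the domain: 4. The rightmost is syllable 4 (ma:).
  → primary stress on syllable 4.

yes: 2→4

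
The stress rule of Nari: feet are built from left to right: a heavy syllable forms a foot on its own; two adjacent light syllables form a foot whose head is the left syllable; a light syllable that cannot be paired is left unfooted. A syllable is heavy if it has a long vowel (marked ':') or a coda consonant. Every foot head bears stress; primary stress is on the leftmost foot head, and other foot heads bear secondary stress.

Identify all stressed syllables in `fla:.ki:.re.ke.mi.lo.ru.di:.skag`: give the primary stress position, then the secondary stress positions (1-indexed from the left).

primary 1, secondary 2, 3, 5, 8, 9

Weights: 1 fla: H, 2 ki: H, 3 re L, 4 ke L, 5 mi L, 6 lo L, 7 ru L, 8 di: H, 9 skag H.
Parse left to right (heavy = foot alone; LL = one foot; stranded L unfooted): (ˈfla:) (ˈki:) (ˈre.ke) (ˈmi.lo) ru (ˈdi:) (ˈskag).
Foot heads: 1, 2, 3, 5, 8, 9.
Primary stress on the leftmost head = syllable 1.
Secondary stress on 2, 3, 5, 8, 9: ˈfla:.ˌki:.ˌre.ke.ˌmi.lo.ru.ˌdi:.ˌskag.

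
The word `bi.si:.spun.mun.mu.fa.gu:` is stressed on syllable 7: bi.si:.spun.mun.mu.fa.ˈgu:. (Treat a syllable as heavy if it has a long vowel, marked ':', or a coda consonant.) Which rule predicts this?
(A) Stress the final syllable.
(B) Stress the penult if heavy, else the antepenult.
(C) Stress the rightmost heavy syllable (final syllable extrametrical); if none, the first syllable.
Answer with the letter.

A

Rule A → syllable 7 ✓.
Rule B → syllable 5 (observed: 7).
Rule C → syllable 4 (observed: 7).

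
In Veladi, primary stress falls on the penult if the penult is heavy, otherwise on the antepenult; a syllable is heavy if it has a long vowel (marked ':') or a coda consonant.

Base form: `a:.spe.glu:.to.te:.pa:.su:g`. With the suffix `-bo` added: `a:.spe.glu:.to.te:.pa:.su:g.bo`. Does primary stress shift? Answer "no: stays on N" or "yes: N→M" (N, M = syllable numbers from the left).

yes: 6→7

Base `a:.spe.glu:.to.te:.pa:.su:g` (7 syllables):
  Weights: 5 te: H, 6 pa: H, 7 su:g H.
  The penult (syllable 6, pa:) is heavy, so it takes stress.
  → primary stress on syllable 6.
Suffixed `a:.spe.glu:.to.te:.pa:.su:g.bo` (8 syllables):
  Weights: 6 pa: H, 7 su:g H, 8 bo L.
  The penult (syllable 7, su:g) is heavy, so it takes stress.
  → primary stress on syllable 7.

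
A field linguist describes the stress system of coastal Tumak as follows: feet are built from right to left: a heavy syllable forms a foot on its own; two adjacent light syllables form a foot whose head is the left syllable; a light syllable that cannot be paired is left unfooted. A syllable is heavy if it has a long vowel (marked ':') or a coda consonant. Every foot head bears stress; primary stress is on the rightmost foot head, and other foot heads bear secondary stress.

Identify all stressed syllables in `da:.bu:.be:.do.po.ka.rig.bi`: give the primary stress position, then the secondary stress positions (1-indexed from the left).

primary 7, secondary 1, 2, 3, 5

Weights: 1 da: H, 2 bu: H, 3 be: H, 4 do L, 5 po L, 6 ka L, 7 rig H, 8 bi L.
Parse right to left (heavy = foot alone; LL = one foot; stranded L unfooted): (ˈda:) (ˈbu:) (ˈbe:) do (ˈpo.ka) (ˈrig) bi.
Foot heads: 1, 2, 3, 5, 7.
Primary stress on the rightmost head = syllable 7.
Secondary stress on 1, 2, 3, 5: ˌda:.ˌbu:.ˌbe:.do.ˌpo.ka.ˈrig.bi.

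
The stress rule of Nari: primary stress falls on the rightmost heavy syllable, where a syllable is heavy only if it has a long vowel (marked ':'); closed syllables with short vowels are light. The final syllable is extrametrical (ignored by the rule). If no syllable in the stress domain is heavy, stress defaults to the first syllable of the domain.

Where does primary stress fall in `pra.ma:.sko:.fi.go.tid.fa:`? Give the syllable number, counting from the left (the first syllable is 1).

3

The final syllable (7, fa:) is extrametrical; the stress domain is syllables 1–6.
Weights: 1 pra L, 2 ma: H, 3 sko: H, 4 fi L, 5 go L, 6 tid L.
Heavy syllables in the domain: 2, 3. The rightmost is syllable 3 (sko:).
Primary stress: syllable 3 → pra.ma:.ˈsko:.fi.go.tid.fa:.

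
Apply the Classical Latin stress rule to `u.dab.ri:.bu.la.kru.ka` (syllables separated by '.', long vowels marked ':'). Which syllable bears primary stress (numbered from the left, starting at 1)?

5

Classical Latin: stress the penult if heavy (long vowel or closed), else the antepenult.
Weights: 5 la L, 6 kru L, 7 ka L.
The penult (syllable 6, kru) is light, so stress falls on the antepenult (syllable 5, la).
Stress on syllable 5: u.dab.ri:.bu.ˈla.kru.ka.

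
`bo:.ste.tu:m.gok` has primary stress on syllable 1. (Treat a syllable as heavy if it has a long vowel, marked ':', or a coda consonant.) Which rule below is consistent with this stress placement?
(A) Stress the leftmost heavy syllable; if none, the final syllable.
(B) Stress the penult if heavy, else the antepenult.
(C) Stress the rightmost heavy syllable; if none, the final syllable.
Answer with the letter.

A

Rule A → syllable 1 ✓.
Rule B → syllable 3 (observed: 1).
Rule C → syllable 4 (observed: 1).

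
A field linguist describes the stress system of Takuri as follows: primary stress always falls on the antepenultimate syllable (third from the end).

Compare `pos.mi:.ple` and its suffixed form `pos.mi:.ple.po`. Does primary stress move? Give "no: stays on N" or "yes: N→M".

yes: 1→2

Base `pos.mi:.ple` (3 syllables):
  The word has 3 syllables; the antepenultimate syllable (third from the end) is syllable 1 (pos).
  → primary stress on syllable 1.
Suffixed `pos.mi:.ple.po` (4 syllables):
  The word has 4 syllables; the antepenultimate syllable (third from the end) is syllable 2 (mi:).
  → primary stress on syllable 2.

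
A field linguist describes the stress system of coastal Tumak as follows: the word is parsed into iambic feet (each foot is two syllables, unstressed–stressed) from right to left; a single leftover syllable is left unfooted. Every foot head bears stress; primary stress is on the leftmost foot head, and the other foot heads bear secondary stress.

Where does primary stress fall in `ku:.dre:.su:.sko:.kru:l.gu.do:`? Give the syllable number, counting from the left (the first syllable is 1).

3

Parse right to left into iambic (σˈσ) feet: ku: (dre:.ˈsu:) (sko:.ˈkru:l) (gu.ˈdo:). Syllable 1 is left unfooted.
Foot heads (stressed positions): 3, 5, 7.
End Rule Leftmost: primary stress on the leftmost head = syllable 3.
Primary stress: syllable 3 → ku:.dre:.ˈsu:.sko:.kru:l.gu.do:.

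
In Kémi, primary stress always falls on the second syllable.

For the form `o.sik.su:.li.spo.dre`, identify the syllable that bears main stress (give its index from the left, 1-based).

2

The word has 6 syllables; the second syllable is syllable 2 (sik).
Primary stress: syllable 2 → o.ˈsik.su:.li.spo.dre.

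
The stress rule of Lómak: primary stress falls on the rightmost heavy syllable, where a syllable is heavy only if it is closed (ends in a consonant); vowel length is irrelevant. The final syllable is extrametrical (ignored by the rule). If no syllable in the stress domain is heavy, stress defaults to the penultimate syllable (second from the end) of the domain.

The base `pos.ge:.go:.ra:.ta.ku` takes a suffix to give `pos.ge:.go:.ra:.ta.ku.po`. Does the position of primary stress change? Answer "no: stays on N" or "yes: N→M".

Base `pos.ge:.go:.ra:.ta.ku` (6 syllables):
  The final syllable (6, ku) is extrametrical; the stress domain is syllables 1–5.
  Weights: 1 pos H, 2 ge: L, 3 go: L, 4 ra: L, 5 ta L.
  Heavy syllables in the domain: 1. The rightmost is syllable 1 (pos).
  → primary stress on syllable 1.
Suffixed `pos.ge:.go:.ra:.ta.ku.po` (7 syllables):
  The final syllable (7, po) is extrametrical; the stress domain is syllables 1–6.
  Weights: 1 pos H, 2 ge: L, 3 go: L, 4 ra: L, 5 ta L, 6 ku L.
  Heavy syllables in the domain: 1. The rightmost is syllable 1 (pos).
  → primary stress on syllable 1.

no: stays on 1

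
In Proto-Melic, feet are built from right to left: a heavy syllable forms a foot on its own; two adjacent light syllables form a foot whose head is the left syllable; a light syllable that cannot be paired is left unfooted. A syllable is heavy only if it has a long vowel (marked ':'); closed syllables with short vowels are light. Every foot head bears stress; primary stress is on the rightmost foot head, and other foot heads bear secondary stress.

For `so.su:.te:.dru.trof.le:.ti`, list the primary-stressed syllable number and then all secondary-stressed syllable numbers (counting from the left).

primary 6, secondary 2, 3, 4

Weights: 1 so L, 2 su: H, 3 te: H, 4 dru L, 5 trof L, 6 le: H, 7 ti L.
Parse right to left (heavy = foot alone; LL = one foot; stranded L unfooted): so (ˈsu:) (ˈte:) (ˈdru.trof) (ˈle:) ti.
Foot heads: 2, 3, 4, 6.
Primary stress on the rightmost head = syllable 6.
Secondary stress on 2, 3, 4: so.ˌsu:.ˌte:.ˌdru.trof.ˈle:.ti.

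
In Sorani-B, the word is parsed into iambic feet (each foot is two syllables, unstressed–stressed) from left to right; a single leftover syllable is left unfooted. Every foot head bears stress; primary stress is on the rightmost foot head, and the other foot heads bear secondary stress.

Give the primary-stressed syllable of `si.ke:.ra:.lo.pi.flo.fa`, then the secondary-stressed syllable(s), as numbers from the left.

Parse left to right into iambic (σˈσ) feet: (si.ˈke:) (ra:.ˈlo) (pi.ˈflo) fa. Syllable 7 is left unfooted.
Foot heads (stressed positions): 2, 4, 6.
End Rule Rightmost: primary stress on the rightmost head = syllable 6.
Secondary stress on 2, 4: si.ˌke:.ra:.ˌlo.pi.ˈflo.fa.

primary 6, secondary 2, 4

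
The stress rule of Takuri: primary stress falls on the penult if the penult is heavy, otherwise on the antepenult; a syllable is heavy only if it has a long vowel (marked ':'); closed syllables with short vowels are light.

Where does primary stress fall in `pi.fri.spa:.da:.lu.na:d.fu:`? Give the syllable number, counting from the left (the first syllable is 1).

6

Weights: 5 lu L, 6 na:d H, 7 fu: H.
The penult (syllable 6, na:d) is heavy, so it takes stress.
Primary stress: syllable 6 → pi.fri.spa:.da:.lu.ˈna:d.fu:.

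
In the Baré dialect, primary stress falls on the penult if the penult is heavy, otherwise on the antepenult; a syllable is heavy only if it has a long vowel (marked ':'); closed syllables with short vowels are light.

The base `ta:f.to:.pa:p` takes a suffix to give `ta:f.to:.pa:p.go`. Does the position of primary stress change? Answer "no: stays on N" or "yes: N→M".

yes: 2→3

Base `ta:f.to:.pa:p` (3 syllables):
  Weights: 1 ta:f H, 2 to: H, 3 pa:p H.
  The penult (syllable 2, to:) is heavy, so it takes stress.
  → primary stress on syllable 2.
Suffixed `ta:f.to:.pa:p.go` (4 syllables):
  Weights: 2 to: H, 3 pa:p H, 4 go L.
  The penult (syllable 3, pa:p) is heavy, so it takes stress.
  → primary stress on syllable 3.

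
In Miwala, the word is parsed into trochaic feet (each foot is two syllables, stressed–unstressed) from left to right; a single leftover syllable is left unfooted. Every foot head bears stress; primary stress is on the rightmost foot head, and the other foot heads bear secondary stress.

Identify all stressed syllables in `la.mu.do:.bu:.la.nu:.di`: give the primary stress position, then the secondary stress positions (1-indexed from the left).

Parse left to right into trochaic (ˈσσ) feet: (ˈla.mu) (ˈdo:.bu:) (ˈla.nu:) di. Syllable 7 is left unfooted.
Foot heads (stressed positions): 1, 3, 5.
End Rule Rightmost: primary stress on the rightmost head = syllable 5.
Secondary stress on 1, 3: ˌla.mu.ˌdo:.bu:.ˈla.nu:.di.

primary 5, secondary 1, 3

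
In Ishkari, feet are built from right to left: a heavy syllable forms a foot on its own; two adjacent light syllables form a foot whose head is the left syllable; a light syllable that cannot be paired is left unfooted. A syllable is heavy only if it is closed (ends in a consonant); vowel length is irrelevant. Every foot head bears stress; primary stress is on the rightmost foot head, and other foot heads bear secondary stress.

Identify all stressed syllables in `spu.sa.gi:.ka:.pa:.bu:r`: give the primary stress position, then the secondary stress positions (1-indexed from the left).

Weights: 1 spu L, 2 sa L, 3 gi: L, 4 ka: L, 5 pa: L, 6 bu:r H.
Parse right to left (heavy = foot alone; LL = one foot; stranded L unfooted): spu (ˈsa.gi:) (ˈka:.pa:) (ˈbu:r).
Foot heads: 2, 4, 6.
Primary stress on the rightmost head = syllable 6.
Secondary stress on 2, 4: spu.ˌsa.gi:.ˌka:.pa:.ˈbu:r.

primary 6, secondary 2, 4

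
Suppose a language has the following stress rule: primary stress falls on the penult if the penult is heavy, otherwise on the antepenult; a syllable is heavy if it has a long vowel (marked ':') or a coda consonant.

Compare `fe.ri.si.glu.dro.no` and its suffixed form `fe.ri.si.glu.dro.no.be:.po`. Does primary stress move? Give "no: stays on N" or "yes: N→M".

yes: 4→7

Base `fe.ri.si.glu.dro.no` (6 syllables):
  Weights: 4 glu L, 5 dro L, 6 no L.
  The penult (syllable 5, dro) is light, so stress falls on the antepenult (syllable 4, glu).
  → primary stress on syllable 4.
Suffixed `fe.ri.si.glu.dro.no.be:.po` (8 syllables):
  Weights: 6 no L, 7 be: H, 8 po L.
  The penult (syllable 7, be:) is heavy, so it takes stress.
  → primary stress on syllable 7.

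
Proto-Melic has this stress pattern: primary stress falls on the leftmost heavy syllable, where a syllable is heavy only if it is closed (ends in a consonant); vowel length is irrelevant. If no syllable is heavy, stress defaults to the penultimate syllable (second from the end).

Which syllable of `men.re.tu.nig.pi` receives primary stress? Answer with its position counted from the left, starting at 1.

Weights: 1 men H, 2 re L, 3 tu L, 4 nig H, 5 pi L.
Heavy syllables in the domain: 1, 4. The leftmost is syllable 1 (men).
Primary stress: syllable 1 → ˈmen.re.tu.nig.pi.

1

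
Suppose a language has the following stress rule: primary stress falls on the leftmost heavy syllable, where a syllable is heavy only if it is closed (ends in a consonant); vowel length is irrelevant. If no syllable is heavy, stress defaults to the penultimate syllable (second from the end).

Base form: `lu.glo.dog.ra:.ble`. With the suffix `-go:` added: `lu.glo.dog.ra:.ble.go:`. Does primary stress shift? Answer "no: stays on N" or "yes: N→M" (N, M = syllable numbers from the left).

no: stays on 3

Base `lu.glo.dog.ra:.ble` (5 syllables):
  Weights: 1 lu L, 2 glo L, 3 dog H, 4 ra: L, 5 ble L.
  Heavy syllables in the domain: 3. The leftmost is syllable 3 (dog).
  → primary stress on syllable 3.
Suffixed `lu.glo.dog.ra:.ble.go:` (6 syllables):
  Weights: 1 lu L, 2 glo L, 3 dog H, 4 ra: L, 5 ble L, 6 go: L.
  Heavy syllables in the domain: 3. The leftmost is syllable 3 (dog).
  → primary stress on syllable 3.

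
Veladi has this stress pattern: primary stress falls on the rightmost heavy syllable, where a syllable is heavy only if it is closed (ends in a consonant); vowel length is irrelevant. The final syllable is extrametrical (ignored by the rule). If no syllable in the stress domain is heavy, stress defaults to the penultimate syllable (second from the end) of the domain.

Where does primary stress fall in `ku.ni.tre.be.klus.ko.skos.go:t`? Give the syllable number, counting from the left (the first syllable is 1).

The final syllable (8, go:t) is extrametrical; the stress domain is syllables 1–7.
Weights: 1 ku L, 2 ni L, 3 tre L, 4 be L, 5 klus H, 6 ko L, 7 skos H.
Heavy syllables in the domain: 5, 7. The rightmost is syllable 7 (skos).
Primary stress: syllable 7 → ku.ni.tre.be.klus.ko.ˈskos.go:t.

7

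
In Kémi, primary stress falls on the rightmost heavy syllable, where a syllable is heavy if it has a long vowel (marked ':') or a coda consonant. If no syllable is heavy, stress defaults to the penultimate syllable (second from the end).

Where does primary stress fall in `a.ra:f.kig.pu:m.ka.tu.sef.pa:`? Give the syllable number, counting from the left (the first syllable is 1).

8

Weights: 1 a L, 2 ra:f H, 3 kig H, 4 pu:m H, 5 ka L, 6 tu L, 7 sef H, 8 pa: H.
Heavy syllables in the domain: 2, 3, 4, 7, 8. The rightmost is syllable 8 (pa:).
Primary stress: syllable 8 → a.ra:f.kig.pu:m.ka.tu.sef.ˈpa:.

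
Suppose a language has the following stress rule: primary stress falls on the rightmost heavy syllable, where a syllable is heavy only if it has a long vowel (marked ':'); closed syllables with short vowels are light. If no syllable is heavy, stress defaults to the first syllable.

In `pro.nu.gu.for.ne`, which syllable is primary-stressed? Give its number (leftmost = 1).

1

Weights: 1 pro L, 2 nu L, 3 gu L, 4 for L, 5 ne L.
No heavy syllable in the domain; default to the first syllable = syllable 1.
Primary stress: syllable 1 → ˈpro.nu.gu.for.ne.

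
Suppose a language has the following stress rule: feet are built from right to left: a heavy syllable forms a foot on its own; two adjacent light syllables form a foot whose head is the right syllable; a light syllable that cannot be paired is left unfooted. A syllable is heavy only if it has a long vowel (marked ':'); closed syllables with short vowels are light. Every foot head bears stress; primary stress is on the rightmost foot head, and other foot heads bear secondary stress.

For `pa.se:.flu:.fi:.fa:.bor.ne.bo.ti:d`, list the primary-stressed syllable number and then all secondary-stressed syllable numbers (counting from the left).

Weights: 1 pa L, 2 se: H, 3 flu: H, 4 fi: H, 5 fa: H, 6 bor L, 7 ne L, 8 bo L, 9 ti:d H.
Parse right to left (heavy = foot alone; LL = one foot; stranded L unfooted): pa (ˈse:) (ˈflu:) (ˈfi:) (ˈfa:) bor (ne.ˈbo) (ˈti:d).
Foot heads: 2, 3, 4, 5, 8, 9.
Primary stress on the rightmost head = syllable 9.
Secondary stress on 2, 3, 4, 5, 8: pa.ˌse:.ˌflu:.ˌfi:.ˌfa:.bor.ne.ˌbo.ˈti:d.

primary 9, secondary 2, 3, 4, 5, 8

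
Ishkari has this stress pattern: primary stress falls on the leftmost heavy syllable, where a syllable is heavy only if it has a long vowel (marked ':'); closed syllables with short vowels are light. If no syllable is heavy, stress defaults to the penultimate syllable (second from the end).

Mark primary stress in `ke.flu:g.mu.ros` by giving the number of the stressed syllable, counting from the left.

Weights: 1 ke L, 2 flu:g H, 3 mu L, 4 ros L.
Heavy syllables in the domain: 2. The leftmost is syllable 2 (flu:g).
Primary stress: syllable 2 → ke.ˈflu:g.mu.ros.

2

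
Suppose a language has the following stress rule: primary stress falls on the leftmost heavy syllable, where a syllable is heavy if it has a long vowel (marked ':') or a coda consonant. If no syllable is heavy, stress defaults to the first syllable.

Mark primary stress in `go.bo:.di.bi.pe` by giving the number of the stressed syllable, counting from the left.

Weights: 1 go L, 2 bo: H, 3 di L, 4 bi L, 5 pe L.
Heavy syllables in the domain: 2. The leftmost is syllable 2 (bo:).
Primary stress: syllable 2 → go.ˈbo:.di.bi.pe.

2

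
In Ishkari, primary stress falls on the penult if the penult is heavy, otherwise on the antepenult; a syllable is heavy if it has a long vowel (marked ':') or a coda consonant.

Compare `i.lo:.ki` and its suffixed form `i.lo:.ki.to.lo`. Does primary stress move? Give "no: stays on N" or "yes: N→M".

Base `i.lo:.ki` (3 syllables):
  Weights: 1 i L, 2 lo: H, 3 ki L.
  The penult (syllable 2, lo:) is heavy, so it takes stress.
  → primary stress on syllable 2.
Suffixed `i.lo:.ki.to.lo` (5 syllables):
  Weights: 3 ki L, 4 to L, 5 lo L.
  The penult (syllable 4, to) is light, so stress falls on the antepenult (syllable 3, ki).
  → primary stress on syllable 3.

yes: 2→3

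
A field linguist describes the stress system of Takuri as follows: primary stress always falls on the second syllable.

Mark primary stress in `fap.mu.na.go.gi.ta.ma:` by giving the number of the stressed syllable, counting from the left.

2

The word has 7 syllables; the second syllable is syllable 2 (mu).
Primary stress: syllable 2 → fap.ˈmu.na.go.gi.ta.ma:.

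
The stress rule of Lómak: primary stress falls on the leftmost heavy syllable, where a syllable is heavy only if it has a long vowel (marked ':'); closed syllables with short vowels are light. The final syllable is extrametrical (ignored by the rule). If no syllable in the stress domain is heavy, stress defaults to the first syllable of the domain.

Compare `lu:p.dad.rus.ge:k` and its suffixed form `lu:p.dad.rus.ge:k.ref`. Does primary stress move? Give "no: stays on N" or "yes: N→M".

no: stays on 1

Base `lu:p.dad.rus.ge:k` (4 syllables):
  The final syllable (4, ge:k) is extrametrical; the stress domain is syllables 1–3.
  Weights: 1 lu:p H, 2 dad L, 3 rus L.
  Heavy syllables in the domain: 1. The leftmost is syllable 1 (lu:p).
  → primary stress on syllable 1.
Suffixed `lu:p.dad.rus.ge:k.ref` (5 syllables):
  The final syllable (5, ref) is extrametrical; the stress domain is syllables 1–4.
  Weights: 1 lu:p H, 2 dad L, 3 rus L, 4 ge:k H.
  Heavy syllables in the domain: 1, 4. The leftmost is syllable 1 (lu:p).
  → primary stress on syllable 1.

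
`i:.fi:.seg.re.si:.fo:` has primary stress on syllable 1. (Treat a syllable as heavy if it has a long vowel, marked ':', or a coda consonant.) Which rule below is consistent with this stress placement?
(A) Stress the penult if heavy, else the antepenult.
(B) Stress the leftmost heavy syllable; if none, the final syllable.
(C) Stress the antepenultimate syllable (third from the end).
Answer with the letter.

Rule A → syllable 5 (observed: 1).
Rule B → syllable 1 ✓.
Rule C → syllable 4 (observed: 1).

B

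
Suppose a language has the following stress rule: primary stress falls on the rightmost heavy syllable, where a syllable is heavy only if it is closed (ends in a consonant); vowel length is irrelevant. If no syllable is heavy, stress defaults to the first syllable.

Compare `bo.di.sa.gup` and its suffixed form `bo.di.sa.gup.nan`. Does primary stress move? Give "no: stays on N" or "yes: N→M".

Base `bo.di.sa.gup` (4 syllables):
  Weights: 1 bo L, 2 di L, 3 sa L, 4 gup H.
  Heavy syllables in the domain: 4. The rightmost is syllable 4 (gup).
  → primary stress on syllable 4.
Suffixed `bo.di.sa.gup.nan` (5 syllables):
  Weights: 1 bo L, 2 di L, 3 sa L, 4 gup H, 5 nan H.
  Heavy syllables in the domain: 4, 5. The rightmost is syllable 5 (nan).
  → primary stress on syllable 5.

yes: 4→5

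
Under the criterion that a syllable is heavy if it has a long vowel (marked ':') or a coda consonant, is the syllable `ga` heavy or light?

light

`ga`: short vowel, open (no coda). Short vowel, open → light.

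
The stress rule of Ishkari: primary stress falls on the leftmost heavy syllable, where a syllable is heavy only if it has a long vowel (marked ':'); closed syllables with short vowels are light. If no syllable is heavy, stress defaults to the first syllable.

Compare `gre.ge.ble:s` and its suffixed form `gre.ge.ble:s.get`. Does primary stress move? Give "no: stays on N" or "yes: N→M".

no: stays on 3

Base `gre.ge.ble:s` (3 syllables):
  Weights: 1 gre L, 2 ge L, 3 ble:s H.
  Heavy syllables in the domain: 3. The leftmost is syllable 3 (ble:s).
  → primary stress on syllable 3.
Suffixed `gre.ge.ble:s.get` (4 syllables):
  Weights: 1 gre L, 2 ge L, 3 ble:s H, 4 get L.
  Heavy syllables in the domain: 3. The leftmost is syllable 3 (ble:s).
  → primary stress on syllable 3.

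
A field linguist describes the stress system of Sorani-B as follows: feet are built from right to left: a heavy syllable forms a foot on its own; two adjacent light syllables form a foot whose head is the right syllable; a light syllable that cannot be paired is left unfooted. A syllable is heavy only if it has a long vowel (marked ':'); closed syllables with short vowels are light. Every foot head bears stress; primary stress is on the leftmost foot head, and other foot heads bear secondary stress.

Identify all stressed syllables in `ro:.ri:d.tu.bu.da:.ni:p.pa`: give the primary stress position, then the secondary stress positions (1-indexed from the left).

primary 1, secondary 2, 4, 5, 6

Weights: 1 ro: H, 2 ri:d H, 3 tu L, 4 bu L, 5 da: H, 6 ni:p H, 7 pa L.
Parse right to left (heavy = foot alone; LL = one foot; stranded L unfooted): (ˈro:) (ˈri:d) (tu.ˈbu) (ˈda:) (ˈni:p) pa.
Foot heads: 1, 2, 4, 5, 6.
Primary stress on the leftmost head = syllable 1.
Secondary stress on 2, 4, 5, 6: ˈro:.ˌri:d.tu.ˌbu.ˌda:.ˌni:p.pa.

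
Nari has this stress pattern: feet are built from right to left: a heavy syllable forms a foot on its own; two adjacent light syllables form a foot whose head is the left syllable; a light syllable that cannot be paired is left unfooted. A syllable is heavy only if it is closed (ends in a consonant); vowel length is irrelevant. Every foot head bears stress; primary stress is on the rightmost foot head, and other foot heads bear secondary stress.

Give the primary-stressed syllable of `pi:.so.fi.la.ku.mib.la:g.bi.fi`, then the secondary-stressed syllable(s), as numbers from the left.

primary 8, secondary 2, 4, 6, 7

Weights: 1 pi: L, 2 so L, 3 fi L, 4 la L, 5 ku L, 6 mib H, 7 la:g H, 8 bi L, 9 fi L.
Parse right to left (heavy = foot alone; LL = one foot; stranded L unfooted): pi: (ˈso.fi) (ˈla.ku) (ˈmib) (ˈla:g) (ˈbi.fi).
Foot heads: 2, 4, 6, 7, 8.
Primary stress on the rightmost head = syllable 8.
Secondary stress on 2, 4, 6, 7: pi:.ˌso.fi.ˌla.ku.ˌmib.ˌla:g.ˈbi.fi.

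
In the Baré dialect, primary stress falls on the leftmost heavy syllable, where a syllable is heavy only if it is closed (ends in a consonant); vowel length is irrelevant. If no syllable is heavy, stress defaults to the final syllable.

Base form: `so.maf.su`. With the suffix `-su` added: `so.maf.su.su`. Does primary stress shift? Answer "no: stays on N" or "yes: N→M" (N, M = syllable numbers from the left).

no: stays on 2

Base `so.maf.su` (3 syllables):
  Weights: 1 so L, 2 maf H, 3 su L.
  Heavy syllables in the domain: 2. The leftmost is syllable 2 (maf).
  → primary stress on syllable 2.
Suffixed `so.maf.su.su` (4 syllables):
  Weights: 1 so L, 2 maf H, 3 su L, 4 su L.
  Heavy syllables in the domain: 2. The leftmost is syllable 2 (maf).
  → primary stress on syllable 2.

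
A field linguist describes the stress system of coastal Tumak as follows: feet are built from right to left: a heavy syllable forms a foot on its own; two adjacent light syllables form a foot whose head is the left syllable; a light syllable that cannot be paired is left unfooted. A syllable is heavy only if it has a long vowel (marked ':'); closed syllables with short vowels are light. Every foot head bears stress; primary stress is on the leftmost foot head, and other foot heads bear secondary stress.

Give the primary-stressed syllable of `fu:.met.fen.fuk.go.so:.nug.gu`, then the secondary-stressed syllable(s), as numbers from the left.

Weights: 1 fu: H, 2 met L, 3 fen L, 4 fuk L, 5 go L, 6 so: H, 7 nug L, 8 gu L.
Parse right to left (heavy = foot alone; LL = one foot; stranded L unfooted): (ˈfu:) (ˈmet.fen) (ˈfuk.go) (ˈso:) (ˈnug.gu).
Foot heads: 1, 2, 4, 6, 7.
Primary stress on the leftmost head = syllable 1.
Secondary stress on 2, 4, 6, 7: ˈfu:.ˌmet.fen.ˌfuk.go.ˌso:.ˌnug.gu.

primary 1, secondary 2, 4, 6, 7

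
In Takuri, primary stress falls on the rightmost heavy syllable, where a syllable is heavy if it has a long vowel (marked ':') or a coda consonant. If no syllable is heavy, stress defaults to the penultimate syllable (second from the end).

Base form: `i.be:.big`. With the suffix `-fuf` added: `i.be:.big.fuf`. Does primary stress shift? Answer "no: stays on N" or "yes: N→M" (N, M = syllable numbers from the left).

Base `i.be:.big` (3 syllables):
  Weights: 1 i L, 2 be: H, 3 big H.
  Heavy syllables in the domain: 2, 3. The rightmost is syllable 3 (big).
  → primary stress on syllable 3.
Suffixed `i.be:.big.fuf` (4 syllables):
  Weights: 1 i L, 2 be: H, 3 big H, 4 fuf H.
  Heavy syllables in the domain: 2, 3, 4. The rightmost is syllable 4 (fuf).
  → primary stress on syllable 4.

yes: 3→4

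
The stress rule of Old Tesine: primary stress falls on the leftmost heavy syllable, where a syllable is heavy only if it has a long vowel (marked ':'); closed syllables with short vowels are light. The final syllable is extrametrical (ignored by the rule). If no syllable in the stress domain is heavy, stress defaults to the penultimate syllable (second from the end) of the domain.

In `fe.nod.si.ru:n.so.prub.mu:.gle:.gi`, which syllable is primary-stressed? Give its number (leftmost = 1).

The final syllable (9, gi) is extrametrical; the stress domain is syllables 1–8.
Weights: 1 fe L, 2 nod L, 3 si L, 4 ru:n H, 5 so L, 6 prub L, 7 mu: H, 8 gle: H.
Heavy syllables in the domain: 4, 7, 8. The leftmost is syllable 4 (ru:n).
Primary stress: syllable 4 → fe.nod.si.ˈru:n.so.prub.mu:.gle:.gi.

4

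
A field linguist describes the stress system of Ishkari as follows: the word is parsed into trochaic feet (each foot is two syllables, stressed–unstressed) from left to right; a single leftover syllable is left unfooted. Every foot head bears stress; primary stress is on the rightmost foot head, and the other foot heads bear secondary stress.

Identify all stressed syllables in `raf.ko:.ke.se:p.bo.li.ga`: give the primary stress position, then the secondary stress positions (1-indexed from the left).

Parse left to right into trochaic (ˈσσ) feet: (ˈraf.ko:) (ˈke.se:p) (ˈbo.li) ga. Syllable 7 is left unfooted.
Foot heads (stressed positions): 1, 3, 5.
End Rule Rightmost: primary stress on the rightmost head = syllable 5.
Secondary stress on 1, 3: ˌraf.ko:.ˌke.se:p.ˈbo.li.ga.

primary 5, secondary 1, 3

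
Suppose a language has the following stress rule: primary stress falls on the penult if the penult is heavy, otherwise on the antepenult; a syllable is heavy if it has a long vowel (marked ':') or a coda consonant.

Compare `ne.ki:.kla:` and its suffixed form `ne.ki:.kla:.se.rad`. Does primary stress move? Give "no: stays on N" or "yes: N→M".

Base `ne.ki:.kla:` (3 syllables):
  Weights: 1 ne L, 2 ki: H, 3 kla: H.
  The penult (syllable 2, ki:) is heavy, so it takes stress.
  → primary stress on syllable 2.
Suffixed `ne.ki:.kla:.se.rad` (5 syllables):
  Weights: 3 kla: H, 4 se L, 5 rad H.
  The penult (syllable 4, se) is light, so stress falls on the antepenult (syllable 3, kla:).
  → primary stress on syllable 3.

yes: 2→3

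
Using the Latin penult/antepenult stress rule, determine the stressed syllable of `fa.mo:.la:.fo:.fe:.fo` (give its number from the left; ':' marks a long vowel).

5

Classical Latin: stress the penult if heavy (long vowel or closed), else the antepenult.
Weights: 4 fo: H, 5 fe: H, 6 fo L.
The penult (syllable 5, fe:) is heavy, so it takes stress.
Stress on syllable 5: fa.mo:.la:.fo:.ˈfe:.fo.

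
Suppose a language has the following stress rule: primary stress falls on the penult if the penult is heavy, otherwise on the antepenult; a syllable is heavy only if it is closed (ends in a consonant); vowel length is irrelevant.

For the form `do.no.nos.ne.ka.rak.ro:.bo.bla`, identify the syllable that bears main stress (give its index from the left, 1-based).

Weights: 7 ro: L, 8 bo L, 9 bla L.
The penult (syllable 8, bo) is light, so stress falls on the antepenult (syllable 7, ro:).
Primary stress: syllable 7 → do.no.nos.ne.ka.rak.ˈro:.bo.bla.

7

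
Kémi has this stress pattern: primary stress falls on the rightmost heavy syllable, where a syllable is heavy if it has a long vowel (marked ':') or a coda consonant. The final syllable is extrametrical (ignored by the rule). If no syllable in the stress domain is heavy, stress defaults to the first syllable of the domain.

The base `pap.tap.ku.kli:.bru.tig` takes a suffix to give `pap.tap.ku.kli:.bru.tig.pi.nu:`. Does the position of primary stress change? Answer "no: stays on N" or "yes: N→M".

Base `pap.tap.ku.kli:.bru.tig` (6 syllables):
  The final syllable (6, tig) is extrametrical; the stress domain is syllables 1–5.
  Weights: 1 pap H, 2 tap H, 3 ku L, 4 kli: H, 5 bru L.
  Heavy syllables in the domain: 1, 2, 4. The rightmost is syllable 4 (kli:).
  → primary stress on syllable 4.
Suffixed `pap.tap.ku.kli:.bru.tig.pi.nu:` (8 syllables):
  The final syllable (8, nu:) is extrametrical; the stress domain is syllables 1–7.
  Weights: 1 pap H, 2 tap H, 3 ku L, 4 kli: H, 5 bru L, 6 tig H, 7 pi L.
  Heavy syllables in the domain: 1, 2, 4, 6. The rightmost is syllable 6 (tig).
  → primary stress on syllable 6.

yes: 4→6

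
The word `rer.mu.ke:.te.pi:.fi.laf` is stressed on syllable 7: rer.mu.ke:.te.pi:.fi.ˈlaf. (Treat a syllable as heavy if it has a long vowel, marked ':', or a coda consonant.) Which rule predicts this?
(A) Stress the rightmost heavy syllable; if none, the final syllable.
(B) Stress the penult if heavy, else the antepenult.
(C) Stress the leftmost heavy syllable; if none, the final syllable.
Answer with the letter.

A

Rule A → syllable 7 ✓.
Rule B → syllable 5 (observed: 7).
Rule C → syllable 1 (observed: 7).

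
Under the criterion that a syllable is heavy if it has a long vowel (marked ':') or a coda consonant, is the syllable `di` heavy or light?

light

`di`: short vowel, open (no coda). Short vowel, open → light.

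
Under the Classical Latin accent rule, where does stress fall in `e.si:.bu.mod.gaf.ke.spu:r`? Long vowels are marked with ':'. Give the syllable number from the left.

Classical Latin: stress the penult if heavy (long vowel or closed), else the antepenult.
Weights: 5 gaf H, 6 ke L, 7 spu:r H.
The penult (syllable 6, ke) is light, so stress falls on the antepenult (syllable 5, gaf).
Stress on syllable 5: e.si:.bu.mod.ˈgaf.ke.spu:r.

5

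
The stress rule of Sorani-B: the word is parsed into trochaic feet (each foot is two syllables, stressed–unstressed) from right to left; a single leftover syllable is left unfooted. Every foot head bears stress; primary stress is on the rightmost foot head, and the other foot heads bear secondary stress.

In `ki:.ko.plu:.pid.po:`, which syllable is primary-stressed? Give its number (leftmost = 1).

4

Parse right to left into trochaic (ˈσσ) feet: ki: (ˈko.plu:) (ˈpid.po:). Syllable 1 is left unfooted.
Foot heads (stressed positions): 2, 4.
End Rule Rightmost: primary stress on the rightmost head = syllable 4.
Primary stress: syllable 4 → ki:.ko.plu:.ˈpid.po:.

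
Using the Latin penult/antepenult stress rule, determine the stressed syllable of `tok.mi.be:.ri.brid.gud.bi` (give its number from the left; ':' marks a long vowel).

Classical Latin: stress the penult if heavy (long vowel or closed), else the antepenult.
Weights: 5 brid H, 6 gud H, 7 bi L.
The penult (syllable 6, gud) is heavy, so it takes stress.
Stress on syllable 6: tok.mi.be:.ri.brid.ˈgud.bi.

6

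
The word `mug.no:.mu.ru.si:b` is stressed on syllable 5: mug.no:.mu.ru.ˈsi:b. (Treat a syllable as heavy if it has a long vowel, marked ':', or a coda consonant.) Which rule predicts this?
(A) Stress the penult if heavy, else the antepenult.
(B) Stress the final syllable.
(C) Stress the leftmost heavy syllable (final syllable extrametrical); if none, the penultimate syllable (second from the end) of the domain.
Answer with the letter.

Rule A → syllable 3 (observed: 5).
Rule B → syllable 5 ✓.
Rule C → syllable 1 (observed: 5).

B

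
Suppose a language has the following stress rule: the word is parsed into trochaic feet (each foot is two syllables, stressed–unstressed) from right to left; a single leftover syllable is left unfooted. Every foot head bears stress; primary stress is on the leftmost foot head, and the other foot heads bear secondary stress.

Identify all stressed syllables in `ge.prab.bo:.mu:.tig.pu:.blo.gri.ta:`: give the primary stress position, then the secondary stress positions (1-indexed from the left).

Parse right to left into trochaic (ˈσσ) feet: ge (ˈprab.bo:) (ˈmu:.tig) (ˈpu:.blo) (ˈgri.ta:). Syllable 1 is left unfooted.
Foot heads (stressed positions): 2, 4, 6, 8.
End Rule Leftmost: primary stress on the leftmost head = syllable 2.
Secondary stress on 4, 6, 8: ge.ˈprab.bo:.ˌmu:.tig.ˌpu:.blo.ˌgri.ta:.

primary 2, secondary 4, 6, 8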